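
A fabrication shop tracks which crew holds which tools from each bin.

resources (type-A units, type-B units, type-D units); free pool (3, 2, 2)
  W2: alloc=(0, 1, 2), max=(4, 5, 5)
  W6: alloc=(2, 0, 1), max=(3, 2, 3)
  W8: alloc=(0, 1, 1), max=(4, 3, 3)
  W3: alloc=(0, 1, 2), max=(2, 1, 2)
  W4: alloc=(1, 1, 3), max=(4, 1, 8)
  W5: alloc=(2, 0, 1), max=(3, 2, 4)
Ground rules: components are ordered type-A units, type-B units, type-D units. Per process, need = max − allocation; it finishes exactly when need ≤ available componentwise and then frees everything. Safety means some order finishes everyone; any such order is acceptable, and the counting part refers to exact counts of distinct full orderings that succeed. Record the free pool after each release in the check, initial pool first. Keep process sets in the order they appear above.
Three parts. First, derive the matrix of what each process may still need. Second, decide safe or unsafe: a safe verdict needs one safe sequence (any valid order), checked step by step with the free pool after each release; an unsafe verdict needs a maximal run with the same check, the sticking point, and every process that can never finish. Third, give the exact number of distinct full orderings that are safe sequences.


(1) Outstanding need per process (order type-A units, type-B units, type-D units):
  W2: (4, 4, 3)
  W6: (1, 2, 2)
  W8: (4, 2, 2)
  W3: (2, 0, 0)
  W4: (3, 0, 5)
  W5: (1, 2, 3)
(2) The state is SAFE; one workable sequence: W3, W6, W8, W5, W4, W2.
Key observation: every step clears its requested resources with room to spare; the minimum clearance is 1, first at W3 — (2, 0, 0) vs (3, 2, 2) free.
Step-by-step check:
  pool = (3, 2, 2)
  W3: need (2, 0, 0) fits (3, 2, 2); releases (0, 1, 2), pool now (3, 3, 4)
  W6: need (1, 2, 2) fits (3, 3, 4); releases (2, 0, 1), pool now (5, 3, 5)
  W8: need (4, 2, 2) fits (5, 3, 5); releases (0, 1, 1), pool now (5, 4, 6)
  W5: need (1, 2, 3) fits (5, 4, 6); releases (2, 0, 1), pool now (7, 4, 7)
  W4: need (3, 0, 5) fits (7, 4, 7); releases (1, 1, 3), pool now (8, 5, 10)
  W2: need (4, 4, 3) fits (8, 5, 10); releases (0, 1, 2), pool now (8, 6, 12)
(3) Exactly 66 of the possible complete orderings are safe sequences.


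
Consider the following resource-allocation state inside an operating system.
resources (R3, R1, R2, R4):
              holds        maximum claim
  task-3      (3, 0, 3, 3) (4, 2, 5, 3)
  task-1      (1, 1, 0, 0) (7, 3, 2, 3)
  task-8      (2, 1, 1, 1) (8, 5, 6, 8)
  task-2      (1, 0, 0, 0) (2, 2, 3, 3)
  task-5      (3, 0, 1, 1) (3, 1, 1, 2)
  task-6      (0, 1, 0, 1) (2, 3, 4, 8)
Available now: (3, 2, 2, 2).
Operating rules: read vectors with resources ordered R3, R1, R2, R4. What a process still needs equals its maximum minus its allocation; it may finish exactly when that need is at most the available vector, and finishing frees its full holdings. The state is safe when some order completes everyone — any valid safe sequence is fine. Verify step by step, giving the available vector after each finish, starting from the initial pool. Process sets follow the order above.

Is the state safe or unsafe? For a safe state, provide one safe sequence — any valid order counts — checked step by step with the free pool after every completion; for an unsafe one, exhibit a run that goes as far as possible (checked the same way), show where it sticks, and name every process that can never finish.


The state is UNSAFE.
Key observation: the wall is R4: completing task-5, task-1, task-2, task-3 brings the pool only to (11, 3, 6, 6), and all the rest need more.
Going as far as possible: task-5, task-1, task-2, task-3; after that, nothing fits. Check, step by step:
  pool = (3, 2, 2, 2)
  task-5: need (0, 1, 0, 1) fits (3, 2, 2, 2); releases (3, 0, 1, 1), pool now (6, 2, 3, 3)
  task-1: need (6, 2, 2, 3) fits (6, 2, 3, 3); releases (1, 1, 0, 0), pool now (7, 3, 3, 3)
  task-2: need (1, 2, 3, 3) fits (7, 3, 3, 3); releases (1, 0, 0, 0), pool now (8, 3, 3, 3)
  task-3: need (1, 2, 2, 0) fits (8, 3, 3, 3); releases (3, 0, 3, 3), pool now (11, 3, 6, 6)
  task-8 still needs (6, 4, 5, 7) but only (11, 3, 6, 6) is free — short on R1 and R4
  task-6 still needs (2, 2, 4, 7) but only (11, 3, 6, 6) is free — short on R4
Permanently blocked: task-8 and task-6.


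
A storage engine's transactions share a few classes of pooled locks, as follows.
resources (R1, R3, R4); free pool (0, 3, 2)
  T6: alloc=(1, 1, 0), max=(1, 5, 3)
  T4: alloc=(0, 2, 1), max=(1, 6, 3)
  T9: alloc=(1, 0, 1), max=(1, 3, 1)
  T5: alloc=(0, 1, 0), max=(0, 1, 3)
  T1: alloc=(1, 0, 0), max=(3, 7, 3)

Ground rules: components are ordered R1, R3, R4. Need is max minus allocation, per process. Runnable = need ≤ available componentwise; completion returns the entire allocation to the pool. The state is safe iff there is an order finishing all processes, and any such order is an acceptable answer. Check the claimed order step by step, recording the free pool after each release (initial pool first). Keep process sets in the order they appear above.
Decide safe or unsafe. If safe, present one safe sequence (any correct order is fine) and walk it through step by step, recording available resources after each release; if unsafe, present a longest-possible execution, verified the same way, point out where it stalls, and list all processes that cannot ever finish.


The state is SAFE; one workable sequence: T9, T5, T4, T6, T1.
Key observation: reading the order forward, T9 is the first process whose need (0, 3, 0) meets the free pool (0, 3, 2) exactly on a resource it requests.
Check, step by step:
  pool = (0, 3, 2)
  run T9 (needs (0, 3, 0), free (0, 3, 2)); after release of (1, 0, 1) the pool is (1, 3, 3)
  run T5 (needs (0, 0, 3), free (1, 3, 3)); after release of (0, 1, 0) the pool is (1, 4, 3)
  run T4 (needs (1, 4, 2), free (1, 4, 3)); after release of (0, 2, 1) the pool is (1, 6, 4)
  run T6 (needs (0, 4, 3), free (1, 6, 4)); after release of (1, 1, 0) the pool is (2, 7, 4)
  run T1 (needs (2, 7, 3), free (2, 7, 4)); after release of (1, 0, 0) the pool is (3, 7, 4)


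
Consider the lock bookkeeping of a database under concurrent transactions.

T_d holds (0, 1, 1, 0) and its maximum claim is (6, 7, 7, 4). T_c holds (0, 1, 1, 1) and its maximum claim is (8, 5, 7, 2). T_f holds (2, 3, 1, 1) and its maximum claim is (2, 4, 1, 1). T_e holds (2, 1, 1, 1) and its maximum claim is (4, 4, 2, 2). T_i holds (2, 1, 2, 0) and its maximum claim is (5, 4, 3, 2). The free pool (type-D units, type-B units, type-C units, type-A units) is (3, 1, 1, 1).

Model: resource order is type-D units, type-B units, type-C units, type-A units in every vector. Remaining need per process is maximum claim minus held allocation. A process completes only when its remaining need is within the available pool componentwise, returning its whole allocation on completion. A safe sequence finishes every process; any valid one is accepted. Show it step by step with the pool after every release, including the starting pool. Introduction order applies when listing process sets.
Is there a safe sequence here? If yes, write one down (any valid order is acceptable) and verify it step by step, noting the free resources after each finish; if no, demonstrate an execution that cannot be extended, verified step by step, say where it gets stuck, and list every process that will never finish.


UNSAFE.
Key observation: even finishing T_f, T_e, T_i leaves just (9, 6, 5, 3) free — too little type-C units for any of the remaining processes.
The run T_f, T_e, T_i cannot be extended any further. Check, step by step:
  pool = (3, 1, 1, 1)
  T_f: need (0, 1, 0, 0) fits (3, 1, 1, 1); releases (2, 3, 1, 1), pool now (5, 4, 2, 2)
  T_e: need (2, 3, 1, 1) fits (5, 4, 2, 2); releases (2, 1, 1, 1), pool now (7, 5, 3, 3)
  T_i: need (3, 3, 1, 2) fits (7, 5, 3, 3); releases (2, 1, 2, 0), pool now (9, 6, 5, 3)
  blocked: T_d wants (6, 6, 6, 4), pool (9, 6, 5, 3) — not enough type-C units and type-A units
  blocked: T_c wants (8, 4, 6, 1), pool (9, 6, 5, 3) — not enough type-C units
Permanently blocked: T_d and T_c.


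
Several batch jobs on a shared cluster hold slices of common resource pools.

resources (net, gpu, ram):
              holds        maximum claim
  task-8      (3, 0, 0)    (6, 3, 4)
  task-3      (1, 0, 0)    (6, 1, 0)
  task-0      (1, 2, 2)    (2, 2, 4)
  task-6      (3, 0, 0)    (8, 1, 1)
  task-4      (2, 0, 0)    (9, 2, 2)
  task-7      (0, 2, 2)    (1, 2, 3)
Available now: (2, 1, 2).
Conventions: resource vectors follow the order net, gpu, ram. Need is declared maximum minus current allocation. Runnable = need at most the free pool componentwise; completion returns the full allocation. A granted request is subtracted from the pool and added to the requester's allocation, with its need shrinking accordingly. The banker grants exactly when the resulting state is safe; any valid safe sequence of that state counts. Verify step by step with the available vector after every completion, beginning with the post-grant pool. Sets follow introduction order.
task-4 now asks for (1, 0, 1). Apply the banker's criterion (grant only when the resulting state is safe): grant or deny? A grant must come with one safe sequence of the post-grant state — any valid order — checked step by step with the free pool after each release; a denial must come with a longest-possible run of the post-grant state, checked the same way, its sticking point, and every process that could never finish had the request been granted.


DENY. Granting would leave the state unsafe.
Key observation: task-7, task-0 can finish, but then (2, 5, 5) is all there is, and the blocked group's net demands exceed it.
Pretend the grant happened; the run task-7, task-0 goes as far as possible. Check, step by step:
  pool = (1, 1, 1)
  run task-7 (needs (1, 0, 1), free (1, 1, 1)); after release of (0, 2, 2) the pool is (1, 3, 3)
  run task-0 (needs (1, 0, 2), free (1, 3, 3)); after release of (1, 2, 2) the pool is (2, 5, 5)
  task-8 cannot run: need (3, 3, 4) vs free (2, 5, 5) (insufficient net)
  task-3 cannot run: need (5, 1, 0) vs free (2, 5, 5) (insufficient net)
  task-6 cannot run: need (5, 1, 1) vs free (2, 5, 5) (insufficient net)
  task-4 cannot run: need (6, 2, 1) vs free (2, 5, 5) (insufficient net)
Had the request been granted, task-8, task-3, task-6 and task-4 could never finish.


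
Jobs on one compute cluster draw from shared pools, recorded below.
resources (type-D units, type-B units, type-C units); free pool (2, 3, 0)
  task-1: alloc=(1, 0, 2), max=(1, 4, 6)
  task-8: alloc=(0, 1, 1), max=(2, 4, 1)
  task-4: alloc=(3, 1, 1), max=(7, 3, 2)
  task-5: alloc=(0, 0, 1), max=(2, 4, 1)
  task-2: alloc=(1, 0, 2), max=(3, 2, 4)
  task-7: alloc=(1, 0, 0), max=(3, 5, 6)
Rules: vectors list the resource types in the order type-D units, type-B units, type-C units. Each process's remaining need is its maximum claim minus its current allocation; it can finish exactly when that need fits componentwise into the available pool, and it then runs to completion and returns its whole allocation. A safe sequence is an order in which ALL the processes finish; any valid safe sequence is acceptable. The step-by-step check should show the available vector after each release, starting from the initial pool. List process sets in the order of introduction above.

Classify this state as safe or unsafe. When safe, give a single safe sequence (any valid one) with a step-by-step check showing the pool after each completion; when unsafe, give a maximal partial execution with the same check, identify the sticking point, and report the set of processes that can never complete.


SAFE — a valid safe sequence is task-8, task-5, task-2, task-1, task-4, task-7.
Key observation: task-8 marks the first exact bind of the order: its need (2, 3, 0) fits the free (2, 3, 0) with zero slack on a requested resource.
Walking it through:
  pool = (2, 3, 0)
  task-8 needs (2, 3, 0) <= (2, 3, 0) -> finishes; pool += (0, 1, 1) = (2, 4, 1)
  task-5 needs (2, 4, 0) <= (2, 4, 1) -> finishes; pool += (0, 0, 1) = (2, 4, 2)
  task-2 needs (2, 2, 2) <= (2, 4, 2) -> finishes; pool += (1, 0, 2) = (3, 4, 4)
  task-1 needs (0, 4, 4) <= (3, 4, 4) -> finishes; pool += (1, 0, 2) = (4, 4, 6)
  task-4 needs (4, 2, 1) <= (4, 4, 6) -> finishes; pool += (3, 1, 1) = (7, 5, 7)
  task-7 needs (2, 5, 6) <= (7, 5, 7) -> finishes; pool += (1, 0, 0) = (8, 5, 7)


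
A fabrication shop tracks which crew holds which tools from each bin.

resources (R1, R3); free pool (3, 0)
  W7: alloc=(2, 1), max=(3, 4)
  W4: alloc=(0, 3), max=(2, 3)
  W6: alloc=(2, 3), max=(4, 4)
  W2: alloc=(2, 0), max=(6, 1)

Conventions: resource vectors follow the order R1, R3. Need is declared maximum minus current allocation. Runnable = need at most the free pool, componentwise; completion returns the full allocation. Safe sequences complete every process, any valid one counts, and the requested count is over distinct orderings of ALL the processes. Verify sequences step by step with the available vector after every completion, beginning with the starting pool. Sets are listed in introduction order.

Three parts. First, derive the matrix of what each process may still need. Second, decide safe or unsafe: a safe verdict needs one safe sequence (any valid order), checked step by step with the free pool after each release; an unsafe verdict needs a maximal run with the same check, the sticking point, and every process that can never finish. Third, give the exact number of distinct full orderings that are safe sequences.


(1) Need matrix, components ordered R1, R3:
  W7: (1, 3)
  W4: (2, 0)
  W6: (2, 1)
  W2: (4, 1)
(2) SAFE, for example via the order W4, W7, W2, W6.
Key observation: at W7 the run first touches a limit — (1, 3) against (3, 3), exact on a resource it actually requests.
Check, step by step:
  pool = (3, 0)
  W4: need (2, 0) fits (3, 0); releases (0, 3), pool now (3, 3)
  W7: need (1, 3) fits (3, 3); releases (2, 1), pool now (5, 4)
  W2: need (4, 1) fits (5, 4); releases (2, 0), pool now (7, 4)
  W6: need (2, 1) fits (7, 4); releases (2, 3), pool now (9, 7)
(3) Exactly 4 of the possible complete orderings are safe sequences.


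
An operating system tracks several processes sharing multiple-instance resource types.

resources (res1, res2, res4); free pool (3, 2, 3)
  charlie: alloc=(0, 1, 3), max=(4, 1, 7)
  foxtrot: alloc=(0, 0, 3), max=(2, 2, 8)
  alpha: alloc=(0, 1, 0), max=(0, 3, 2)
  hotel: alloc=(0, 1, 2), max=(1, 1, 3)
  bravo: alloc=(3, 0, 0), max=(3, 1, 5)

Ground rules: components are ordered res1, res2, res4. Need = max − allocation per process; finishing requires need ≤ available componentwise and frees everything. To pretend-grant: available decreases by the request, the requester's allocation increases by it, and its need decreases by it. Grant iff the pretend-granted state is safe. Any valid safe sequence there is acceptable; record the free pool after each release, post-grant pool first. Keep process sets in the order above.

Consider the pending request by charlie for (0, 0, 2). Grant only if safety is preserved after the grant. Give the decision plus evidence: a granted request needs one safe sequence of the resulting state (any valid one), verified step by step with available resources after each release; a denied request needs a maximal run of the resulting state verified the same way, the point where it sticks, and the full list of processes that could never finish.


DENY — the pretend-granted state is unsafe.
Key observation: after hotel, alpha the pool peaks at (3, 4, 3), and each blocked process is short somewhere: charlie on res1; foxtrot on res4; bravo on res4.
After a pretend grant, a maximal execution: hotel, alpha — then nothing else fits. Verifying each step:
  pool = (3, 2, 1)
  hotel needs (1, 0, 1) <= (3, 2, 1) -> finishes; pool += (0, 1, 2) = (3, 3, 3)
  alpha needs (0, 2, 2) <= (3, 3, 3) -> finishes; pool += (0, 1, 0) = (3, 4, 3)
  blocked: charlie wants (4, 0, 2), pool (3, 4, 3) — not enough res1
  blocked: foxtrot wants (2, 2, 5), pool (3, 4, 3) — not enough res4
  blocked: bravo wants (0, 1, 5), pool (3, 4, 3) — not enough res4
Processes that could never finish after the grant: charlie, foxtrot and bravo.


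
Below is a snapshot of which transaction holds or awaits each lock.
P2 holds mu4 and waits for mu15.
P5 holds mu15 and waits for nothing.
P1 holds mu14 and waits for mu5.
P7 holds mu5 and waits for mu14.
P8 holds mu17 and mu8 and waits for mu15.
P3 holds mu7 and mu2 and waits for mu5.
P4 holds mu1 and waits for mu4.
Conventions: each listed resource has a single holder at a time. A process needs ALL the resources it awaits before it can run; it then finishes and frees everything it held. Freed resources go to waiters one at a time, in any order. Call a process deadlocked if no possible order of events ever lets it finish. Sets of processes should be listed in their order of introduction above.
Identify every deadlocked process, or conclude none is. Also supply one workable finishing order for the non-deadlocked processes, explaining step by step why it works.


Deadlocked: P1, P7 and P3.
Key observation: the cycle P1 -> P7 -> P1 can never break — each member waits on the next; P3 waits into the deadlock from upstream.
One completion order for the rest: P5, P2, P8, P4.
Walking it through:
  run P5 (it waits on nothing); releases mu15
  run P2 (all its waits — mu15 — are resolved); releases mu4
  run P8 (all its waits — mu15 — are resolved); releases mu17 and mu8
  run P4 (all its waits — mu4 — are resolved); releases mu1


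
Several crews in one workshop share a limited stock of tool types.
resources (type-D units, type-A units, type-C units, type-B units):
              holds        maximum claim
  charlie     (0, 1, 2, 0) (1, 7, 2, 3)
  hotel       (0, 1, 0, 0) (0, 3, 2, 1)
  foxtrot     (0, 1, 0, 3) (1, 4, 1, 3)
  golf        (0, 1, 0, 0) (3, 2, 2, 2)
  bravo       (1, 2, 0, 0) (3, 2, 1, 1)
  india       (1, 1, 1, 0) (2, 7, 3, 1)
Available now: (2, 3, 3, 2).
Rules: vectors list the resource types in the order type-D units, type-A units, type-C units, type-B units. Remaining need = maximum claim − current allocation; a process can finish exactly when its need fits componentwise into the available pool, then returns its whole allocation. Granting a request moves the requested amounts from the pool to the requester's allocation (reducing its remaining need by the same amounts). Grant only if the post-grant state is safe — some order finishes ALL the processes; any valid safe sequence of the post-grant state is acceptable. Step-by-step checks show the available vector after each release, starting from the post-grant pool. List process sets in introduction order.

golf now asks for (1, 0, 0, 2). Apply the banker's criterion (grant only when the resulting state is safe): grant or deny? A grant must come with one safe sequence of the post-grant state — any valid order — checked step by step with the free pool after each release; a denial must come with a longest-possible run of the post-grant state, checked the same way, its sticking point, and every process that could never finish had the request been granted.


DENY. Granting would leave the state unsafe.
Key observation: after foxtrot, hotel the pool peaks at (1, 5, 3, 3), and each blocked process is short somewhere: charlie on type-A units; golf on type-D units; bravo on type-D units; india on type-A units.
On the post-grant state, foxtrot, hotel is a maximal run — nothing extends it. Walking it through:
  pool = (1, 3, 3, 0)
  run foxtrot (needs (1, 3, 1, 0), free (1, 3, 3, 0)); after release of (0, 1, 0, 3) the pool is (1, 4, 3, 3)
  run hotel (needs (0, 2, 2, 1), free (1, 4, 3, 3)); after release of (0, 1, 0, 0) the pool is (1, 5, 3, 3)
  charlie cannot run: need (1, 6, 0, 3) vs free (1, 5, 3, 3) (insufficient type-A units)
  golf cannot run: need (2, 1, 2, 0) vs free (1, 5, 3, 3) (insufficient type-D units)
  bravo cannot run: need (2, 0, 1, 1) vs free (1, 5, 3, 3) (insufficient type-D units)
  india cannot run: need (1, 6, 2, 1) vs free (1, 5, 3, 3) (insufficient type-A units)
Had the request been granted, charlie, golf, bravo and india could never finish.


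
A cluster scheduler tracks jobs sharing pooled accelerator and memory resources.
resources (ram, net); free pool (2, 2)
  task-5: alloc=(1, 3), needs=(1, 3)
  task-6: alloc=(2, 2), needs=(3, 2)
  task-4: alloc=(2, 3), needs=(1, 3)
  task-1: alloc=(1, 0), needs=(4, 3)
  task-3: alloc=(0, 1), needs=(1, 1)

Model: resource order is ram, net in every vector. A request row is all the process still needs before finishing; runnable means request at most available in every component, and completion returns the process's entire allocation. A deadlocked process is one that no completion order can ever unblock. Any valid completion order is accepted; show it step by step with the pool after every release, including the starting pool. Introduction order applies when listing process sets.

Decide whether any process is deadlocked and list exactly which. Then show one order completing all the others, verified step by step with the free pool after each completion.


The deadlocked set is empty.
Key observation: task-3 fits the free pool immediately, and its release cascades until everyone finishes.
A valid finishing order for the others: task-3, task-4, task-5, task-1, task-6. Walking it through:
  pool = (2, 2)
  run task-3 (needs (1, 1), free (2, 2)); after release of (0, 1) the pool is (2, 3)
  run task-4 (needs (1, 3), free (2, 3)); after release of (2, 3) the pool is (4, 6)
  run task-5 (needs (1, 3), free (4, 6)); after release of (1, 3) the pool is (5, 9)
  run task-1 (needs (4, 3), free (5, 9)); after release of (1, 0) the pool is (6, 9)
  run task-6 (needs (3, 2), free (6, 9)); after release of (2, 2) the pool is (8, 11)


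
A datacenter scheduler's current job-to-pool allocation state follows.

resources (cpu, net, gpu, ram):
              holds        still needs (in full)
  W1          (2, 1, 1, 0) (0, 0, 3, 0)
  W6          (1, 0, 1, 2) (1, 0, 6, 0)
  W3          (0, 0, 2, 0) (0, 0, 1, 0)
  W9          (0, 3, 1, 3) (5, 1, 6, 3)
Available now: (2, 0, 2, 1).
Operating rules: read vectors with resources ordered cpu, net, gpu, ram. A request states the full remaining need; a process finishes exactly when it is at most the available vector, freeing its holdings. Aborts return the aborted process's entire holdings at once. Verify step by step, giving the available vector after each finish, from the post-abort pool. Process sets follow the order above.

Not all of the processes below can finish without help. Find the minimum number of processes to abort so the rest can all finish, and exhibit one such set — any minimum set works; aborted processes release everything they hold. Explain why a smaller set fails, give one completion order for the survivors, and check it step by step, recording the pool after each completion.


Abort W6.
Key observation: the deadlocked W9 becomes finishable only because W6 released (1, 0, 1, 2); it completes at step 3 below.
Why nothing smaller works: aborting no one leaves the state deadlocked as given.
The survivors complete as W1, W3, W9. Walking it through (starting from the post-abort pool):
  pool = (3, 0, 3, 3)
  run W1 (needs (0, 0, 3, 0), free (3, 0, 3, 3)); after release of (2, 1, 1, 0) the pool is (5, 1, 4, 3)
  run W3 (needs (0, 0, 1, 0), free (5, 1, 4, 3)); after release of (0, 0, 2, 0) the pool is (5, 1, 6, 3)
  run W9 (needs (5, 1, 6, 3), free (5, 1, 6, 3)); after release of (0, 3, 1, 3) the pool is (5, 4, 7, 6)


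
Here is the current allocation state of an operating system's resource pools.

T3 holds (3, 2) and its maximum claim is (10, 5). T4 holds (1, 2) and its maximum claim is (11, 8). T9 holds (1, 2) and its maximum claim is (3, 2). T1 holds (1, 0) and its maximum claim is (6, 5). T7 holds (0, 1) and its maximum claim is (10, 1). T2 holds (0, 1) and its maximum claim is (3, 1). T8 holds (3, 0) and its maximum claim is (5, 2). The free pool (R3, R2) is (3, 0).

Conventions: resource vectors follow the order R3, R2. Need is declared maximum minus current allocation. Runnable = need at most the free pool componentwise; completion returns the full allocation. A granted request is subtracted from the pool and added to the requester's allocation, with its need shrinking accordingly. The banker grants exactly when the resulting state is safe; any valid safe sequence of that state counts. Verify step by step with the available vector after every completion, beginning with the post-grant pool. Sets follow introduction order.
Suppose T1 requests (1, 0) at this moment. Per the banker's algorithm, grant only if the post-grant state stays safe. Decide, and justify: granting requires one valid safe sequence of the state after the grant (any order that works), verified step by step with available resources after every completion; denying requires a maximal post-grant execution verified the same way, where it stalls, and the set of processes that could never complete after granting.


DENY. Granting would leave the state unsafe.
Key observation: after T9, T2, T8 the pool peaks at (6, 3), and each blocked process is short somewhere: T3 on R3; T4 on R3, R2; T1 on R2; T7 on R3.
After a pretend grant, a maximal execution: T9, T2, T8 — then nothing else fits. Walking it through:
  pool = (2, 0)
  T9 needs (2, 0) <= (2, 0) -> finishes; pool += (1, 2) = (3, 2)
  T2 needs (3, 0) <= (3, 2) -> finishes; pool += (0, 1) = (3, 3)
  T8 needs (2, 2) <= (3, 3) -> finishes; pool += (3, 0) = (6, 3)
  T3 cannot run: need (7, 3) vs free (6, 3) (insufficient R3)
  T4 cannot run: need (10, 6) vs free (6, 3) (insufficient R3 and R2)
  T1 cannot run: need (4, 5) vs free (6, 3) (insufficient R2)
  T7 cannot run: need (10, 0) vs free (6, 3) (insufficient R3)
Had the request been granted, T3, T4, T1 and T7 could never finish.


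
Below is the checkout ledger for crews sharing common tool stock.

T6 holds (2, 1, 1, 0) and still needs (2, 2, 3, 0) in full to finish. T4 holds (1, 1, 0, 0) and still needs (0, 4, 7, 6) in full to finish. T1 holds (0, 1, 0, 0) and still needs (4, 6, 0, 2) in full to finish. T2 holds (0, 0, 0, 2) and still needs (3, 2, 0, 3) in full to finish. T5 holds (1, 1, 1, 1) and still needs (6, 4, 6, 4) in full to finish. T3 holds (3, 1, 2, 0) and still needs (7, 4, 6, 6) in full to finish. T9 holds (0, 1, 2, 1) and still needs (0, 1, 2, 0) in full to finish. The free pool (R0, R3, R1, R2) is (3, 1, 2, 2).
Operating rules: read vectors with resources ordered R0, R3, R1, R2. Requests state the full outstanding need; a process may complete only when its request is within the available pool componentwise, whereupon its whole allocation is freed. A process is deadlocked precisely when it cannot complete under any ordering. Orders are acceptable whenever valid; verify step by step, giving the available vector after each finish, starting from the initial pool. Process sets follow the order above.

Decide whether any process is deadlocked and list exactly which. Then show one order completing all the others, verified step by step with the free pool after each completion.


Deadlocked set: T4, T1, T5 and T3.
Key observation: once T9, T2, T6 finish, the pool peaks at (5, 3, 5, 5) — and every remaining process still needs more R3 than that.
One completion order for the rest: T9, T2, T6. Walking it through:
  pool = (3, 1, 2, 2)
  T9: need (0, 1, 2, 0) fits (3, 1, 2, 2); releases (0, 1, 2, 1), pool now (3, 2, 4, 3)
  T2: need (3, 2, 0, 3) fits (3, 2, 4, 3); releases (0, 0, 0, 2), pool now (3, 2, 4, 5)
  T6: need (2, 2, 3, 0) fits (3, 2, 4, 5); releases (2, 1, 1, 0), pool now (5, 3, 5, 5)
The stuck group stays short no matter what:
  blocked: T4 wants (0, 4, 7, 6), pool (5, 3, 5, 5) — not enough R3, R1 and R2
  blocked: T1 wants (4, 6, 0, 2), pool (5, 3, 5, 5) — not enough R3
  blocked: T5 wants (6, 4, 6, 4), pool (5, 3, 5, 5) — not enough R0, R3 and R1
  blocked: T3 wants (7, 4, 6, 6), pool (5, 3, 5, 5) — not enough R0, R3, R1 and R2


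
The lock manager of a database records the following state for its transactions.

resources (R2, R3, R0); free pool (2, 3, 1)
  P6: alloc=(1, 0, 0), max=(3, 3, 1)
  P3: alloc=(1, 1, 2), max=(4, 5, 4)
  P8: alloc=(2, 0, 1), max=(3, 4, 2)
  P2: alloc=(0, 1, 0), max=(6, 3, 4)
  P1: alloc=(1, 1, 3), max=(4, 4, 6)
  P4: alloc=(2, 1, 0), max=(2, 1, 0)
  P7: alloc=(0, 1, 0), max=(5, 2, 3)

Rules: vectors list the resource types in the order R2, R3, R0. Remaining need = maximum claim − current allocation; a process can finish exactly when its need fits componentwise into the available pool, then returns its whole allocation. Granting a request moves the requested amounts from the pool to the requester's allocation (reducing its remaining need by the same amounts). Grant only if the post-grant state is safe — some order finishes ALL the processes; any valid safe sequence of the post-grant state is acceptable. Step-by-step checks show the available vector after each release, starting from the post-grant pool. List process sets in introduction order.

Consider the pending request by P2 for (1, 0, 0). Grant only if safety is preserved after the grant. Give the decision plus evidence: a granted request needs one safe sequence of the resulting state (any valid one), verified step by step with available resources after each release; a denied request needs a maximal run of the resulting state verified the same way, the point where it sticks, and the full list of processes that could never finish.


GRANT. The post-grant state is safe; one safe sequence: P4, P8, P6, P3, P1, P7, P2.
Key observation: post-grant, (1, 3, 1) remains, and an order beginning with P4 completes everyone.
Step-by-step check of the post-grant state:
  pool = (1, 3, 1)
  P4 needs (0, 0, 0) <= (1, 3, 1) -> finishes; pool += (2, 1, 0) = (3, 4, 1)
  P8 needs (1, 4, 1) <= (3, 4, 1) -> finishes; pool += (2, 0, 1) = (5, 4, 2)
  P6 needs (2, 3, 1) <= (5, 4, 2) -> finishes; pool += (1, 0, 0) = (6, 4, 2)
  P3 needs (3, 4, 2) <= (6, 4, 2) -> finishes; pool += (1, 1, 2) = (7, 5, 4)
  P1 needs (3, 3, 3) <= (7, 5, 4) -> finishes; pool += (1, 1, 3) = (8, 6, 7)
  P7 needs (5, 1, 3) <= (8, 6, 7) -> finishes; pool += (0, 1, 0) = (8, 7, 7)
  P2 needs (5, 2, 4) <= (8, 7, 7) -> finishes; pool += (1, 1, 0) = (9, 8, 7)


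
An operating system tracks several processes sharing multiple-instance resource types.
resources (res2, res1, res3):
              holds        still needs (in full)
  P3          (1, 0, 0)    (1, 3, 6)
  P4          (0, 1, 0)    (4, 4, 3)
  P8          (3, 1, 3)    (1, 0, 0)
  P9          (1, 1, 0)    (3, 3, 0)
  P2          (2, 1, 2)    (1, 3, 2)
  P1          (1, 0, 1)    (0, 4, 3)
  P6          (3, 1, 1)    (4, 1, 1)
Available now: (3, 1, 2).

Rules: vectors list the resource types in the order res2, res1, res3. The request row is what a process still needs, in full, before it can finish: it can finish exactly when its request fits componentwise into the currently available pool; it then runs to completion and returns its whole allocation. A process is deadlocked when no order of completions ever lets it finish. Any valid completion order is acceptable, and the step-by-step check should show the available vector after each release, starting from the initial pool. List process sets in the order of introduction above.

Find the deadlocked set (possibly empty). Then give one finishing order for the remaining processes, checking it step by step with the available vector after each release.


No process is deadlocked.
Key observation: P8 fits the free pool immediately, and its release cascades until everyone finishes.
One completion order for the rest: P8, P6, P3, P2, P4, P9, P1. Step-by-step check:
  pool = (3, 1, 2)
  P8 needs (1, 0, 0) <= (3, 1, 2) -> finishes; pool += (3, 1, 3) = (6, 2, 5)
  P6 needs (4, 1, 1) <= (6, 2, 5) -> finishes; pool += (3, 1, 1) = (9, 3, 6)
  P3 needs (1, 3, 6) <= (9, 3, 6) -> finishes; pool += (1, 0, 0) = (10, 3, 6)
  P2 needs (1, 3, 2) <= (10, 3, 6) -> finishes; pool += (2, 1, 2) = (12, 4, 8)
  P4 needs (4, 4, 3) <= (12, 4, 8) -> finishes; pool += (0, 1, 0) = (12, 5, 8)
  P9 needs (3, 3, 0) <= (12, 5, 8) -> finishes; pool += (1, 1, 0) = (13, 6, 8)
  P1 needs (0, 4, 3) <= (13, 6, 8) -> finishes; pool += (1, 0, 1) = (14, 6, 9)


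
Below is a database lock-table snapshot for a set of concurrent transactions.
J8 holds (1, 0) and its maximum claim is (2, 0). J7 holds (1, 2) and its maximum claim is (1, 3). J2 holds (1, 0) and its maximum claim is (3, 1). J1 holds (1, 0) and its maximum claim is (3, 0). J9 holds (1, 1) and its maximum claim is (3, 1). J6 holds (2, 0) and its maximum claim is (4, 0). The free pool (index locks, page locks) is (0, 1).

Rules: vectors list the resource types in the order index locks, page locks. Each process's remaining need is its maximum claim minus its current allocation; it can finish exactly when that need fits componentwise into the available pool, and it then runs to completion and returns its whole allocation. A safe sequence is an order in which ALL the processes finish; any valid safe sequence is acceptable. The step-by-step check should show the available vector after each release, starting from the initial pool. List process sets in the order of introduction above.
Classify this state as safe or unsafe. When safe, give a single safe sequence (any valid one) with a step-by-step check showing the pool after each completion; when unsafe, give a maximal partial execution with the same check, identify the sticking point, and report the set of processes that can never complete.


SAFE. One safe sequence: J7, J8, J9, J1, J6, J2.
Key observation: the first exact fit in this order is J7 — it needs (0, 1) with (0, 1) free, meeting a requested resource to the last unit.
Step-by-step check:
  pool = (0, 1)
  run J7 (needs (0, 1), free (0, 1)); after release of (1, 2) the pool is (1, 3)
  run J8 (needs (1, 0), free (1, 3)); after release of (1, 0) the pool is (2, 3)
  run J9 (needs (2, 0), free (2, 3)); after release of (1, 1) the pool is (3, 4)
  run J1 (needs (2, 0), free (3, 4)); after release of (1, 0) the pool is (4, 4)
  run J6 (needs (2, 0), free (4, 4)); after release of (2, 0) the pool is (6, 4)
  run J2 (needs (2, 1), free (6, 4)); after release of (1, 0) the pool is (7, 4)


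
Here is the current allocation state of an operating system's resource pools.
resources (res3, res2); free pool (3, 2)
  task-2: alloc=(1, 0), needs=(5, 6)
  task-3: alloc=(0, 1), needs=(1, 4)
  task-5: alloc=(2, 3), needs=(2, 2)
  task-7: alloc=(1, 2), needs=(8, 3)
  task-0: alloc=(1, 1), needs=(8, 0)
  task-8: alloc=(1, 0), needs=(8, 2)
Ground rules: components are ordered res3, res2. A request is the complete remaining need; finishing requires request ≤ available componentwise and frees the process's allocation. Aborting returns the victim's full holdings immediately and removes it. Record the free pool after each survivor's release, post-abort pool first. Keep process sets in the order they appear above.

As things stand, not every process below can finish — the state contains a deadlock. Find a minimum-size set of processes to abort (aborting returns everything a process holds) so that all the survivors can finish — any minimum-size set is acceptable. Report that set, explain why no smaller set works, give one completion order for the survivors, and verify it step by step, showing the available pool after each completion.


Abort task-7 and task-0.
Key observation: task-8 was stuck for good until task-7 and task-0 gave back (2, 3); in the order shown it finishes at step 4.
Why nothing smaller works — every single abort fails: task-2 alone leaves task-7 blocked (short on res3); task-3 alone leaves task-7 blocked (short on res3); task-5 alone leaves task-7 blocked (short on res3); task-7 alone leaves task-0 blocked (short on res3); task-0 alone leaves task-7 blocked (short on res3); task-8 alone leaves task-7 blocked (short on res3).
One survivor order: task-3, task-5, task-2, task-8. Walking it through (post-abort pool first):
  pool = (5, 5)
  run task-3 (needs (1, 4), free (5, 5)); after release of (0, 1) the pool is (5, 6)
  run task-5 (needs (2, 2), free (5, 6)); after release of (2, 3) the pool is (7, 9)
  run task-2 (needs (5, 6), free (7, 9)); after release of (1, 0) the pool is (8, 9)
  run task-8 (needs (8, 2), free (8, 9)); after release of (1, 0) the pool is (9, 9)


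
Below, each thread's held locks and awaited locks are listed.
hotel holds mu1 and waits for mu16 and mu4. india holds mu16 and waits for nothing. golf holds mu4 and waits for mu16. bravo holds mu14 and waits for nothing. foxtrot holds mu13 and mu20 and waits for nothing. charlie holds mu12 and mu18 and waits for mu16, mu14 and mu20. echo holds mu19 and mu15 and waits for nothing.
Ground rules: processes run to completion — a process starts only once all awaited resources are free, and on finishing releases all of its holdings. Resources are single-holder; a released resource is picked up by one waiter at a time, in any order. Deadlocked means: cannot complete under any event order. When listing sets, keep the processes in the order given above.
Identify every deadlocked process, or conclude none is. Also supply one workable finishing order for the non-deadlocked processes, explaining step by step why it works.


Nothing here is deadlocked.
Key observation: the wait graph is acyclic; completion cascades from the unblocked processes through everyone else.
A valid finishing order for the others: bravo, foxtrot, echo, india, charlie, golf, hotel.
Walking it through:
  bravo: no waits; runs immediately, freeing mu14
  foxtrot: no waits; runs immediately, freeing mu13 and mu20
  echo: no waits; runs immediately, freeing mu19 and mu15
  india: no waits; runs immediately, freeing mu16
  run charlie (all its waits — mu16, mu14 and mu20 — are resolved); releases mu12 and mu18
  run golf (all its waits — mu16 — are resolved); releases mu4
  run hotel (all its waits — mu16 and mu4 — are resolved); releases mu1


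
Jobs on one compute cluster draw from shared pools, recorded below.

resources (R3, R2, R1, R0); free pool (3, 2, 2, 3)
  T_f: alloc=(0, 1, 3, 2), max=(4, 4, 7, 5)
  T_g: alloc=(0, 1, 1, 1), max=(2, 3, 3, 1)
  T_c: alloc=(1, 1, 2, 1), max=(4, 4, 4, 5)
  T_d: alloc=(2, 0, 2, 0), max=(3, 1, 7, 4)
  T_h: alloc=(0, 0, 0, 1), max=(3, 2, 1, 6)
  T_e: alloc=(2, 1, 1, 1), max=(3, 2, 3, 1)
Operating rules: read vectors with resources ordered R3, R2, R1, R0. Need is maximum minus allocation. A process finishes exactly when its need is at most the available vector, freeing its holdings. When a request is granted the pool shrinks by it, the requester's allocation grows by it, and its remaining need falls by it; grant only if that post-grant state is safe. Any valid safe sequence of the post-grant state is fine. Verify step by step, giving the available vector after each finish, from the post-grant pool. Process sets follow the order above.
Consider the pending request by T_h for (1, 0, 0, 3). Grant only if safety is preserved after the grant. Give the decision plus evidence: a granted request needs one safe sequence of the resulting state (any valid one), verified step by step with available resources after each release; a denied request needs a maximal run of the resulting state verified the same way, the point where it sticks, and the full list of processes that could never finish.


GRANT — the state after the grant stays safe, e.g. via T_g, T_e, T_h, T_c, T_f, T_d.
Key observation: post-grant, (2, 2, 2, 0) remains, and an order beginning with T_g completes everyone.
Step-by-step check of the post-grant state:
  pool = (2, 2, 2, 0)
  T_g: need (2, 2, 2, 0) fits (2, 2, 2, 0); releases (0, 1, 1, 1), pool now (2, 3, 3, 1)
  T_e: need (1, 1, 2, 0) fits (2, 3, 3, 1); releases (2, 1, 1, 1), pool now (4, 4, 4, 2)
  T_h: need (2, 2, 1, 2) fits (4, 4, 4, 2); releases (1, 0, 0, 4), pool now (5, 4, 4, 6)
  T_c: need (3, 3, 2, 4) fits (5, 4, 4, 6); releases (1, 1, 2, 1), pool now (6, 5, 6, 7)
  T_f: need (4, 3, 4, 3) fits (6, 5, 6, 7); releases (0, 1, 3, 2), pool now (6, 6, 9, 9)
  T_d: need (1, 1, 5, 4) fits (6, 6, 9, 9); releases (2, 0, 2, 0), pool now (8, 6, 11, 9)


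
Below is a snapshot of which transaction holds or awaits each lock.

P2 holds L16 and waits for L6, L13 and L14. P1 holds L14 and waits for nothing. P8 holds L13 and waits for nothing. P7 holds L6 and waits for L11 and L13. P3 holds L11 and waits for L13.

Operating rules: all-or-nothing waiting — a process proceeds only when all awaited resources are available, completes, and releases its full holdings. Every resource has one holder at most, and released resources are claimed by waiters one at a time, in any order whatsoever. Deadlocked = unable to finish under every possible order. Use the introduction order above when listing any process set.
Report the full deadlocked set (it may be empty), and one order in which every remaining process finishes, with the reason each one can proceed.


The deadlocked set is empty.
Key observation: every chain of waits terminates; starting from the processes that wait on nothing, all the rest unlock in turn.
The rest can finish in the order P8, P1, P3, P7, P2.
Verifying each step:
  P8: no waits; runs immediately, freeing L13
  P1: no waits; runs immediately, freeing L14
  P3 waits on L13 — all released -> runs and releases L11
  P7 waits on L11 and L13 — all released -> runs and releases L6
  P2 waits on L6, L13 and L14 — all released -> runs and releases L16
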